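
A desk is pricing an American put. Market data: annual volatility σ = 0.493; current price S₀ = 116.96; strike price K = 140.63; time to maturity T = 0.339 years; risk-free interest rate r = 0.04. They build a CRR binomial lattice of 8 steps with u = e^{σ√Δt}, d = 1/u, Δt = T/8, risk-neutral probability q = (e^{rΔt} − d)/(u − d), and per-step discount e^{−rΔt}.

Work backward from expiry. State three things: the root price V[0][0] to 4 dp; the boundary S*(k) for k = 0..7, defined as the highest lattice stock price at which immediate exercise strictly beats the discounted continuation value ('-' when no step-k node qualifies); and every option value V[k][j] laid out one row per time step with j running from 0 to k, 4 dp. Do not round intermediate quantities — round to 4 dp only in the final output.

Δt=0.04238  u=1.10681  d=0.90349  q=0.48299  discount=0.99831
step 8 (expiry): payoffs max(K−S,0) = 88.6971 77.0104 62.6937 45.1552 23.6700 0.0000 0.0000 0.0000 0.0000
step 7: (k=7,j=0): S=57.4800, (K−S)⁺=83.1500, hold=82.9118 ⇒ V=83.1500 exercise | (k=7,j=1): S=70.4151, (K−S)⁺=70.2149, hold=69.9768 ⇒ V=70.2149 exercise | (k=7,j=2): S=86.2610, (K−S)⁺=54.3690, hold=54.1309 ⇒ V=54.3690 exercise | (k=7,j=3): S=105.6727, (K−S)⁺=34.9573, hold=34.7191 ⇒ V=34.9573 exercise | (k=7,j=4): S=129.4529, (K−S)⁺=11.1771, hold=12.2168 ⇒ V=12.2168 continue | (k=7,j=5): S=158.5844, (K−S)⁺=0.0000, hold=0.0000 ⇒ V=0.0000 continue | (k=7,j=6): S=194.2715, (K−S)⁺=0.0000, hold=0.0000 ⇒ V=0.0000 continue | (k=7,j=7): S=237.9896, (K−S)⁺=0.0000, hold=0.0000 ⇒ V=0.0000 continue  boundary S*=105.6727
step 6: (k=6,j=0): S=63.6196, (K−S)⁺=77.0104, hold=76.7722 ⇒ V=77.0104 exercise | (k=6,j=1): S=77.9363, (K−S)⁺=62.6937, hold=62.4555 ⇒ V=62.6937 exercise | (k=6,j=2): S=95.4748, (K−S)⁺=45.1552, hold=44.9171 ⇒ V=45.1552 exercise | (k=6,j=3): S=116.9600, (K−S)⁺=23.6700, hold=23.9331 ⇒ V=23.9331 continue | (k=6,j=4): S=143.2802, (K−S)⁺=0.0000, hold=6.3055 ⇒ V=6.3055 continue | (k=6,j=5): S=175.5233, (K−S)⁺=0.0000, hold=0.0000 ⇒ V=0.0000 continue | (k=6,j=6): S=215.0223, (K−S)⁺=0.0000, hold=0.0000 ⇒ V=0.0000 continue  boundary S*=95.4748
step 5: (k=5,j=0): S=70.4151, (K−S)⁺=70.2149, hold=69.9768 ⇒ V=70.2149 exercise | (k=5,j=1): S=86.2610, (K−S)⁺=54.3690, hold=54.1309 ⇒ V=54.3690 exercise | (k=5,j=2): S=105.6727, (K−S)⁺=34.9573, hold=34.8460 ⇒ V=34.9573 exercise | (k=5,j=3): S=129.4529, (K−S)⁺=11.1771, hold=15.3930 ⇒ V=15.3930 continue | (k=5,j=4): S=158.5844, (K−S)⁺=0.0000, hold=3.2544 ⇒ V=3.2544 continue | (k=5,j=5): S=194.2715, (K−S)⁺=0.0000, hold=0.0000 ⇒ V=0.0000 continue  boundary S*=105.6727
step 4: (k=4,j=0): S=77.9363, (K−S)⁺=62.6937, hold=62.4555 ⇒ V=62.6937 exercise | (k=4,j=1): S=95.4748, (K−S)⁺=45.1552, hold=44.9171 ⇒ V=45.1552 exercise | (k=4,j=2): S=116.9600, (K−S)⁺=23.6700, hold=25.4646 ⇒ V=25.4646 continue | (k=4,j=3): S=143.2802, (K−S)⁺=0.0000, hold=9.5140 ⇒ V=9.5140 continue | (k=4,j=4): S=175.5233, (K−S)⁺=0.0000, hold=1.6797 ⇒ V=1.6797 continue  boundary S*=95.4748
step 3: (k=3,j=0): S=86.2610, (K−S)⁺=54.3690, hold=54.1309 ⇒ V=54.3690 exercise | (k=3,j=1): S=105.6727, (K−S)⁺=34.9573, hold=35.5844 ⇒ V=35.5844 continue | (k=3,j=2): S=129.4529, (K−S)⁺=11.1771, hold=17.7305 ⇒ V=17.7305 continue | (k=3,j=3): S=158.5844, (K−S)⁺=0.0000, hold=5.7204 ⇒ V=5.7204 continue  boundary S*=86.2610
step 2: (k=2,j=0): S=95.4748, (K−S)⁺=45.1552, hold=45.2195 ⇒ V=45.2195 continue | (k=2,j=1): S=116.9600, (K−S)⁺=23.6700, hold=26.9154 ⇒ V=26.9154 continue | (k=2,j=2): S=143.2802, (K−S)⁺=0.0000, hold=11.9095 ⇒ V=11.9095 continue  boundary S*=-
step 1: (k=1,j=0): S=105.6727, (K−S)⁺=34.9573, hold=36.3171 ⇒ V=36.3171 continue | (k=1,j=1): S=129.4529, (K−S)⁺=11.1771, hold=19.6343 ⇒ V=19.6343 continue  boundary S*=-
step 0: (k=0,j=0): S=116.9600, (K−S)⁺=23.6700, hold=28.2115 ⇒ V=28.2115 continue  boundary S*=-

price = 28.2115
boundary = - - - 86.2610 95.4748 105.6727 95.4748 105.6727
tree:
28.2115
36.3171 19.6343
45.2195 26.9154 11.9095
54.3690 35.5844 17.7305 5.7204
62.6937 45.1552 25.4646 9.5140 1.6797
70.2149 54.3690 34.9573 15.3930 3.2544 0.0000
77.0104 62.6937 45.1552 23.9331 6.3055 0.0000 0.0000
83.1500 70.2149 54.3690 34.9573 12.2168 0.0000 0.0000 0.0000
88.6971 77.0104 62.6937 45.1552 23.6700 0.0000 0.0000 0.0000 0.0000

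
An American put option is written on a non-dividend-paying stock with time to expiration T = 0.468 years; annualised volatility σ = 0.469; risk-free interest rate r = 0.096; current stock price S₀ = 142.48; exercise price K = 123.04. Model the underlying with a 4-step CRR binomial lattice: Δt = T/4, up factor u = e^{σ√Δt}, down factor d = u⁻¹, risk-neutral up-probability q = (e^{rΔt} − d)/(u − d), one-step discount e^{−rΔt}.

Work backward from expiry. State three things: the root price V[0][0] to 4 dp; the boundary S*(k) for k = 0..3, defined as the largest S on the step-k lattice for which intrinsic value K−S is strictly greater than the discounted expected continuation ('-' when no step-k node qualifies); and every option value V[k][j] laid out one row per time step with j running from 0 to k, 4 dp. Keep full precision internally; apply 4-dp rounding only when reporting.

params: Δt=0.11700 u=1.17401 d=0.85178 q=0.49503 e^(-rΔt)=0.98883
t_4 payoffs: 48.0383 19.6657 0.0000 0.0000 0.0000
t_3: node(3,0) S=88.0525 payoff=34.9875 vs cont=33.6132 → 34.9875 [stop]  node(3,1) S=121.3621 payoff=1.6779 vs cont=9.8196 → 9.8196 [wait]  node(3,2) S=167.2725 payoff=0.0000 vs cont=0.0000 → 0.0000 [wait]  node(3,3) S=230.5504 payoff=0.0000 vs cont=0.0000 → 0.0000 [wait]  ⇒ S*(3)=88.0525
t_2: node(2,0) S=103.3743 payoff=19.6657 vs cont=22.2769 → 22.2769 [wait]  node(2,1) S=142.4800 payoff=0.0000 vs cont=4.9032 → 4.9032 [wait]  node(2,2) S=196.3791 payoff=0.0000 vs cont=0.0000 → 0.0000 [wait]  ⇒ S*(2)=-
t_1: node(1,0) S=121.3621 payoff=1.6779 vs cont=13.5235 → 13.5235 [wait]  node(1,1) S=167.2725 payoff=0.0000 vs cont=2.4483 → 2.4483 [wait]  ⇒ S*(1)=-
t_0: node(0,0) S=142.4800 payoff=0.0000 vs cont=7.9511 → 7.9511 [wait]  ⇒ S*(0)=-

price = 7.9511
boundary = - - - 88.0525
tree:
7.9511
13.5235 2.4483
22.2769 4.9032 0.0000
34.9875 9.8196 0.0000 0.0000
48.0383 19.6657 0.0000 0.0000 0.0000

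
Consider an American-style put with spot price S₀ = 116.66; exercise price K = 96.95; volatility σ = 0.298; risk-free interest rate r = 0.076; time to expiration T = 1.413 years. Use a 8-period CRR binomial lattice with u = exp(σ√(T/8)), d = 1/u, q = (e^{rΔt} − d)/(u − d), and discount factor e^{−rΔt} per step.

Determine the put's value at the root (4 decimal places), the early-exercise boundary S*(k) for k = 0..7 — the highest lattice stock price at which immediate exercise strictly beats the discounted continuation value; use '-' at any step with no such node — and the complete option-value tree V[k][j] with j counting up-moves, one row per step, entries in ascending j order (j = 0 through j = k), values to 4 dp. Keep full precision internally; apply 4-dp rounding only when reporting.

Δt=0.17663  u=1.13342  d=0.88229  q=0.52254  discount=0.98667
step 8 (expiry): payoffs max(K−S,0) = 54.1154 41.9229 26.2600 6.1387 0.0000 0.0000 0.0000 0.0000 0.0000
step 7: (k=7,j=0): S=48.5496, (K−S)⁺=48.4004, hold=47.1077 ⇒ V=48.4004 exercise | (k=7,j=1): S=62.3688, (K−S)⁺=34.5812, hold=33.2885 ⇒ V=34.5812 exercise | (k=7,j=2): S=80.1215, (K−S)⁺=16.8285, hold=15.5358 ⇒ V=16.8285 exercise | (k=7,j=3): S=102.9274, (K−S)⁺=0.0000, hold=2.8919 ⇒ V=2.8919 continue | (k=7,j=4): S=132.2248, (K−S)⁺=0.0000, hold=0.0000 ⇒ V=0.0000 continue | (k=7,j=5): S=169.8615, (K−S)⁺=0.0000, hold=0.0000 ⇒ V=0.0000 continue | (k=7,j=6): S=218.2110, (K−S)⁺=0.0000, hold=0.0000 ⇒ V=0.0000 continue | (k=7,j=7): S=280.3229, (K−S)⁺=0.0000, hold=0.0000 ⇒ V=0.0000 continue  boundary S*=80.1215
step 6: (k=6,j=0): S=55.0271, (K−S)⁺=41.9229, hold=40.6302 ⇒ V=41.9229 exercise | (k=6,j=1): S=70.6900, (K−S)⁺=26.2600, hold=24.9673 ⇒ V=26.2600 exercise | (k=6,j=2): S=90.8113, (K−S)⁺=6.1387, hold=9.4187 ⇒ V=9.4187 continue | (k=6,j=3): S=116.6600, (K−S)⁺=0.0000, hold=1.3623 ⇒ V=1.3623 continue | (k=6,j=4): S=149.8663, (K−S)⁺=0.0000, hold=0.0000 ⇒ V=0.0000 continue | (k=6,j=5): S=192.5244, (K−S)⁺=0.0000, hold=0.0000 ⇒ V=0.0000 continue | (k=6,j=6): S=247.3248, (K−S)⁺=0.0000, hold=0.0000 ⇒ V=0.0000 continue  boundary S*=70.6900
step 5: (k=5,j=0): S=62.3688, (K−S)⁺=34.5812, hold=33.2885 ⇒ V=34.5812 exercise | (k=5,j=1): S=80.1215, (K−S)⁺=16.8285, hold=17.2269 ⇒ V=17.2269 continue | (k=5,j=2): S=102.9274, (K−S)⁺=0.0000, hold=5.1395 ⇒ V=5.1395 continue | (k=5,j=3): S=132.2248, (K−S)⁺=0.0000, hold=0.6418 ⇒ V=0.6418 continue | (k=5,j=4): S=169.8615, (K−S)⁺=0.0000, hold=0.0000 ⇒ V=0.0000 continue | (k=5,j=5): S=218.2110, (K−S)⁺=0.0000, hold=0.0000 ⇒ V=0.0000 continue  boundary S*=62.3688
step 4: (k=4,j=0): S=70.6900, (K−S)⁺=26.2600, hold=25.1727 ⇒ V=26.2600 exercise | (k=4,j=1): S=90.8113, (K−S)⁺=6.1387, hold=10.7652 ⇒ V=10.7652 continue | (k=4,j=2): S=116.6600, (K−S)⁺=0.0000, hold=2.7520 ⇒ V=2.7520 continue | (k=4,j=3): S=149.8663, (K−S)⁺=0.0000, hold=0.3023 ⇒ V=0.3023 continue | (k=4,j=4): S=192.5244, (K−S)⁺=0.0000, hold=0.0000 ⇒ V=0.0000 continue  boundary S*=70.6900
step 3: (k=3,j=0): S=80.1215, (K−S)⁺=16.8285, hold=17.9211 ⇒ V=17.9211 continue | (k=3,j=1): S=102.9274, (K−S)⁺=0.0000, hold=6.4903 ⇒ V=6.4903 continue | (k=3,j=2): S=132.2248, (K−S)⁺=0.0000, hold=1.4523 ⇒ V=1.4523 continue | (k=3,j=3): S=169.8615, (K−S)⁺=0.0000, hold=0.1424 ⇒ V=0.1424 continue  boundary S*=-
step 2: (k=2,j=0): S=90.8113, (K−S)⁺=6.1387, hold=11.7887 ⇒ V=11.7887 continue | (k=2,j=1): S=116.6600, (K−S)⁺=0.0000, hold=3.8063 ⇒ V=3.8063 continue | (k=2,j=2): S=149.8663, (K−S)⁺=0.0000, hold=0.7576 ⇒ V=0.7576 continue  boundary S*=-
step 1: (k=1,j=0): S=102.9274, (K−S)⁺=0.0000, hold=7.5160 ⇒ V=7.5160 continue | (k=1,j=1): S=132.2248, (K−S)⁺=0.0000, hold=2.1837 ⇒ V=2.1837 continue  boundary S*=-
step 0: (k=0,j=0): S=116.6600, (K−S)⁺=0.0000, hold=4.6666 ⇒ V=4.6666 continue  boundary S*=-

price = 4.6666
boundary = - - - - 70.6900 62.3688 70.6900 80.1215
tree:
4.6666
7.5160 2.1837
11.7887 3.8063 0.7576
17.9211 6.4903 1.4523 0.1424
26.2600 10.7652 2.7520 0.3023 0.0000
34.5812 17.2269 5.1395 0.6418 0.0000 0.0000
41.9229 26.2600 9.4187 1.3623 0.0000 0.0000 0.0000
48.4004 34.5812 16.8285 2.8919 0.0000 0.0000 0.0000 0.0000
54.1154 41.9229 26.2600 6.1387 0.0000 0.0000 0.0000 0.0000 0.0000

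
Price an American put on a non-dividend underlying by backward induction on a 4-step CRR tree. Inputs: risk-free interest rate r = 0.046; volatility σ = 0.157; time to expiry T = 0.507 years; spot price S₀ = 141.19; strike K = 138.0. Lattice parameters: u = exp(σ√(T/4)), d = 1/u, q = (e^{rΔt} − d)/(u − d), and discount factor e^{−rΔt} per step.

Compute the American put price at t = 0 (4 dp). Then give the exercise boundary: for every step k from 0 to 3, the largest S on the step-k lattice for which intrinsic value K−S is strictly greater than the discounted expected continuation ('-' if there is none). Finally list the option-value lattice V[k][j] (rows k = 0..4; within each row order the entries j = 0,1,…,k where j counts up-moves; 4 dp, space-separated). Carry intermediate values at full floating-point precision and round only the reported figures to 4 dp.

price = 3.6897
boundary = - - 126.2566 119.3931
tree:
3.6897
6.7144 1.1357
11.7434 2.4742 0.0000
18.6069 5.3903 0.0000 0.0000
25.0973 11.7434 0.0000 0.0000 0.0000

Δt=0.12675  u=1.05749  d=0.94564  q=0.53831  discount=0.99419
step 4 (expiry): payoffs max(K−S,0) = 25.0973 11.7434 0.0000 0.0000 0.0000
step 3: (k=3,j=0): S=119.3931, (K−S)⁺=18.6069, hold=17.8047 ⇒ V=18.6069 exercise | (k=3,j=1): S=133.5147, (K−S)⁺=4.4853, hold=5.3903 ⇒ V=5.3903 continue | (k=3,j=2): S=149.3066, (K−S)⁺=0.0000, hold=0.0000 ⇒ V=0.0000 continue | (k=3,j=3): S=166.9663, (K−S)⁺=0.0000, hold=0.0000 ⇒ V=0.0000 continue  boundary S*=119.3931
step 2: (k=2,j=0): S=126.2566, (K−S)⁺=11.7434, hold=11.4255 ⇒ V=11.7434 exercise | (k=2,j=1): S=141.1900, (K−S)⁺=0.0000, hold=2.4742 ⇒ V=2.4742 continue | (k=2,j=2): S=157.8897, (K−S)⁺=0.0000, hold=0.0000 ⇒ V=0.0000 continue  boundary S*=126.2566
step 1: (k=1,j=0): S=133.5147, (K−S)⁺=4.4853, hold=6.7144 ⇒ V=6.7144 continue | (k=1,j=1): S=149.3066, (K−S)⁺=0.0000, hold=1.1357 ⇒ V=1.1357 continue  boundary S*=-
step 0: (k=0,j=0): S=141.1900, (K−S)⁺=0.0000, hold=3.6897 ⇒ V=3.6897 continue  boundary S*=-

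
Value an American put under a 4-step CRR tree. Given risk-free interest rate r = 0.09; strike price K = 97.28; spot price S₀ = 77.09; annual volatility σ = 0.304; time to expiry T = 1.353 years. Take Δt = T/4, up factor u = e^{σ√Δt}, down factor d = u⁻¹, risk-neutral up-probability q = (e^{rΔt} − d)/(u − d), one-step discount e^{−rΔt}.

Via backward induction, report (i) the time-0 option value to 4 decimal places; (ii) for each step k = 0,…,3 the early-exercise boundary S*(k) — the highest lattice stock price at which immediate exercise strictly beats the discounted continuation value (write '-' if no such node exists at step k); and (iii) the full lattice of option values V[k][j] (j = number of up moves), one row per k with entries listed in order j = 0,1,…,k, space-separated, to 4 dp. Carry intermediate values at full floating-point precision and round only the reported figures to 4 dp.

params: Δt=0.33825 u=1.19340 d=0.83794 q=0.54287 e^(-rΔt)=0.97002
t_4 payoffs: 59.2735 43.1513 20.1900 0.0000 0.0000
t_3: node(3,0) S=45.3568 payoff=51.9232 vs cont=49.0063 → 51.9232 [stop]  node(3,1) S=64.5971 payoff=32.6829 vs cont=29.7661 → 32.6829 [stop]  node(3,2) S=91.9990 payoff=5.2810 vs cont=8.9526 → 8.9526 [wait]  node(3,3) S=131.0247 payoff=0.0000 vs cont=0.0000 → 0.0000 [wait]  ⇒ S*(3)=64.5971
t_2: node(2,0) S=54.1287 payoff=43.1513 vs cont=40.2344 → 43.1513 [stop]  node(2,1) S=77.0900 payoff=20.1900 vs cont=19.2066 → 20.1900 [stop]  node(2,2) S=109.7914 payoff=0.0000 vs cont=3.9698 → 3.9698 [wait]  ⇒ S*(2)=77.0900
t_1: node(1,0) S=64.5971 payoff=32.6829 vs cont=29.7661 → 32.6829 [stop]  node(1,1) S=91.9990 payoff=5.2810 vs cont=11.0431 → 11.0431 [wait]  ⇒ S*(1)=64.5971
t_0: node(0,0) S=77.0900 payoff=20.1900 vs cont=20.3075 → 20.3075 [wait]  ⇒ S*(0)=-

price = 20.3075
boundary = - 64.5971 77.0900 64.5971
tree:
20.3075
32.6829 11.0431
43.1513 20.1900 3.9698
51.9232 32.6829 8.9526 0.0000
59.2735 43.1513 20.1900 0.0000 0.0000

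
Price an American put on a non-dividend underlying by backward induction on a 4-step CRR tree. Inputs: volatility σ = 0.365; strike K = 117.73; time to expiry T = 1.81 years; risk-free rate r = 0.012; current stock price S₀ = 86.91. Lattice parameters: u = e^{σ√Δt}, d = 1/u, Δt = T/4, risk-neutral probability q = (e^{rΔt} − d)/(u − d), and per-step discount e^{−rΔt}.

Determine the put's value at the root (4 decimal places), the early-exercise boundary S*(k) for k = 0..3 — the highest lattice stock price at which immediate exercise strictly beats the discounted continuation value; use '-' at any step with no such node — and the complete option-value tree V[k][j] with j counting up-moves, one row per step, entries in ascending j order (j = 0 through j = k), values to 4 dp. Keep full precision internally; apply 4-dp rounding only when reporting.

price = 38.1869
boundary = - - 53.1871 67.9889
tree:
38.1869
50.8664 23.1458
64.5429 34.7596 9.2257
76.1222 49.7411 16.8622 0.0000
85.1806 64.5429 30.8200 0.0000 0.0000

Δt=0.45250  u=1.27830  d=0.78229  q=0.44990  discount=0.99458
step 4 (expiry): payoffs max(K−S,0) = 85.1806 64.5429 30.8200 0.0000 0.0000
step 3: (k=3,j=0): S=41.6078, (K−S)⁺=76.1222, hold=75.4847 ⇒ V=76.1222 exercise | (k=3,j=1): S=67.9889, (K−S)⁺=49.7411, hold=49.1036 ⇒ V=49.7411 exercise | (k=3,j=2): S=111.0968, (K−S)⁺=6.6332, hold=16.8622 ⇒ V=16.8622 continue | (k=3,j=3): S=181.5369, (K−S)⁺=0.0000, hold=0.0000 ⇒ V=0.0000 continue  boundary S*=67.9889
step 2: (k=2,j=0): S=53.1871, (K−S)⁺=64.5429, hold=63.9054 ⇒ V=64.5429 exercise | (k=2,j=1): S=86.9100, (K−S)⁺=30.8200, hold=34.7596 ⇒ V=34.7596 continue | (k=2,j=2): S=142.0147, (K−S)⁺=0.0000, hold=9.2257 ⇒ V=9.2257 continue  boundary S*=53.1871
step 1: (k=1,j=0): S=67.9889, (K−S)⁺=49.7411, hold=50.8664 ⇒ V=50.8664 continue | (k=1,j=1): S=111.0968, (K−S)⁺=6.6332, hold=23.1458 ⇒ V=23.1458 continue  boundary S*=-
step 0: (k=0,j=0): S=86.9100, (K−S)⁺=30.8200, hold=38.1869 ⇒ V=38.1869 continue  boundary S*=-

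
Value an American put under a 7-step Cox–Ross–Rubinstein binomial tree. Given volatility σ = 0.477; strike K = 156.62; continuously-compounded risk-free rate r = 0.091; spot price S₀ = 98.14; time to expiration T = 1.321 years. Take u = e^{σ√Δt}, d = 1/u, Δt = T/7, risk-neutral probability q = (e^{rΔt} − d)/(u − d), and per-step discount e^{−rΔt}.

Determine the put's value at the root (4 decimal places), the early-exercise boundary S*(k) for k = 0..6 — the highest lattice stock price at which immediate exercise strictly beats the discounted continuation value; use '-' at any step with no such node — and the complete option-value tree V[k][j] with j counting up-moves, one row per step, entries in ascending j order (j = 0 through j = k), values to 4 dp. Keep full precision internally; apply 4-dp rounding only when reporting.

price = 58.9270
boundary = - 79.7726 98.1400 79.7726 98.1400 79.7726 98.1400
tree:
58.9270
76.8474 42.3497
91.7772 58.4800 27.0503
103.9129 76.8474 40.5888 13.9089
113.7773 91.7772 58.4800 23.3934 4.5242
121.7955 103.9129 76.8474 37.9884 9.0225 0.0000
128.3131 113.7773 91.7772 58.4800 17.9933 0.0000 0.0000
133.6109 121.7955 103.9129 76.8474 35.8836 0.0000 0.0000 0.0000

Δt=0.18871, u=1.23025, d=0.81285, q=0.48988, disc=e^(-rΔt)=0.98297
k=7 terminal: V=max(K-S,0) → 133.6109 121.7955 103.9129 76.8474 35.8836 0.0000 0.0000 0.0000
k=6: j=0 S=28.3069 intr=128.3131 cont=125.6464 V=128.3131[EX]; j=1 S=42.8427 intr=113.7773 cont=111.1106 V=113.7773[EX]; j=2 S=64.8428 intr=91.7772 cont=89.1106 V=91.7772[EX]; j=3 S=98.1400 intr=58.4800 cont=55.8133 V=58.4800[EX]; j=4 S=148.5356 intr=8.0844 cont=17.9933 V=17.9933[hold]; j=5 S=224.8097 intr=0.0000 cont=0.0000 V=0.0000[hold]; j=6 S=340.2511 intr=0.0000 cont=0.0000 V=0.0000[hold]  S*(6)=98.1400
k=5: j=0 S=34.8245 intr=121.7955 cont=119.1288 V=121.7955[EX]; j=1 S=52.7071 intr=103.9129 cont=101.2462 V=103.9129[EX]; j=2 S=79.7726 intr=76.8474 cont=74.1807 V=76.8474[EX]; j=3 S=120.7364 intr=35.8836 cont=37.9884 V=37.9884[hold]; j=4 S=182.7354 intr=0.0000 cont=9.0225 V=9.0225[hold]; j=5 S=276.5714 intr=0.0000 cont=0.0000 V=0.0000[hold]  S*(5)=79.7726
k=4: j=0 S=42.8427 intr=113.7773 cont=111.1106 V=113.7773[EX]; j=1 S=64.8428 intr=91.7772 cont=89.1106 V=91.7772[EX]; j=2 S=98.1400 intr=58.4800 cont=56.8269 V=58.4800[EX]; j=3 S=148.5356 intr=8.0844 cont=23.3934 V=23.3934[hold]; j=4 S=224.8097 intr=0.0000 cont=4.5242 V=4.5242[hold]  S*(4)=98.1400
k=3: j=0 S=52.7071 intr=103.9129 cont=101.2462 V=103.9129[EX]; j=1 S=79.7726 intr=76.8474 cont=74.1807 V=76.8474[EX]; j=2 S=120.7364 intr=35.8836 cont=40.5888 V=40.5888[hold]; j=3 S=182.7354 intr=0.0000 cont=13.9089 V=13.9089[hold]  S*(3)=79.7726
k=2: j=0 S=64.8428 intr=91.7772 cont=89.1106 V=91.7772[EX]; j=1 S=98.1400 intr=58.4800 cont=58.0791 V=58.4800[EX]; j=2 S=148.5356 intr=8.0844 cont=27.0503 V=27.0503[hold]  S*(2)=98.1400
k=1: j=0 S=79.7726 intr=76.8474 cont=74.1807 V=76.8474[EX]; j=1 S=120.7364 intr=35.8836 cont=42.3497 V=42.3497[hold]  S*(1)=79.7726
k=0: j=0 S=98.1400 intr=58.4800 cont=58.9270 V=58.9270[hold]  S*(0)=-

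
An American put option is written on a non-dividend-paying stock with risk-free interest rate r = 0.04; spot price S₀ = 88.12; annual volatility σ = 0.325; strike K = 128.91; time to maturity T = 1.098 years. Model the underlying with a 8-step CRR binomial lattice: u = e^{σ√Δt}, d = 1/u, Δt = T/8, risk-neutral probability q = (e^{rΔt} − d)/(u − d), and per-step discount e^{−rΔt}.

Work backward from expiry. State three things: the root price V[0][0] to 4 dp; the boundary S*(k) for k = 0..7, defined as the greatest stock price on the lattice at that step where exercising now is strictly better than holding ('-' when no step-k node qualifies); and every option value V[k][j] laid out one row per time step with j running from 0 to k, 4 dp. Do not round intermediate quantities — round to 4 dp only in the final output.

price = 41.0714
boundary = - 78.1239 88.1200 78.1239 88.1200 78.1239 88.1200 99.3951
tree:
41.0714
50.7861 31.5293
59.6483 40.7900 22.3481
67.5052 50.7861 30.7819 13.9154
74.4708 59.6483 40.7900 20.8229 6.9599
80.6462 67.5052 50.7861 29.9093 11.7013 2.1566
86.1211 74.4708 59.6483 40.7900 19.0422 4.2749 0.0000
90.9750 80.6462 67.5052 50.7861 29.5149 8.4738 0.0000 0.0000
95.2782 86.1211 74.4708 59.6483 40.7900 16.7971 0.0000 0.0000 0.0000

Δt=0.13725  u=1.12795  d=0.88656  q=0.49274  discount=0.99453
step 8 (expiry): payoffs max(K−S,0) = 95.2782 86.1211 74.4708 59.6483 40.7900 16.7971 0.0000 0.0000 0.0000
step 7: (k=7,j=0): S=37.9350, (K−S)⁺=90.9750, hold=90.2692 ⇒ V=90.9750 exercise | (k=7,j=1): S=48.2638, (K−S)⁺=80.6462, hold=79.9404 ⇒ V=80.6462 exercise | (k=7,j=2): S=61.4048, (K−S)⁺=67.5052, hold=66.7994 ⇒ V=67.5052 exercise | (k=7,j=3): S=78.1239, (K−S)⁺=50.7861, hold=50.0803 ⇒ V=50.7861 exercise | (k=7,j=4): S=99.3951, (K−S)⁺=29.5149, hold=28.8091 ⇒ V=29.5149 exercise | (k=7,j=5): S=126.4580, (K−S)⁺=2.4520, hold=8.4738 ⇒ V=8.4738 continue | (k=7,j=6): S=160.8895, (K−S)⁺=0.0000, hold=0.0000 ⇒ V=0.0000 continue | (k=7,j=7): S=204.6958, (K−S)⁺=0.0000, hold=0.0000 ⇒ V=0.0000 continue  boundary S*=99.3951
step 6: (k=6,j=0): S=42.7889, (K−S)⁺=86.1211, hold=85.4154 ⇒ V=86.1211 exercise | (k=6,j=1): S=54.4392, (K−S)⁺=74.4708, hold=73.7650 ⇒ V=74.4708 exercise | (k=6,j=2): S=69.2617, (K−S)⁺=59.6483, hold=58.9425 ⇒ V=59.6483 exercise | (k=6,j=3): S=88.1200, (K−S)⁺=40.7900, hold=40.0842 ⇒ V=40.7900 exercise | (k=6,j=4): S=112.1129, (K−S)⁺=16.7971, hold=19.0422 ⇒ V=19.0422 continue | (k=6,j=5): S=142.6386, (K−S)⁺=0.0000, hold=4.2749 ⇒ V=4.2749 continue | (k=6,j=6): S=181.4756, (K−S)⁺=0.0000, hold=0.0000 ⇒ V=0.0000 continue  boundary S*=88.1200
step 5: (k=5,j=0): S=48.2638, (K−S)⁺=80.6462, hold=79.9404 ⇒ V=80.6462 exercise | (k=5,j=1): S=61.4048, (K−S)⁺=67.5052, hold=66.7994 ⇒ V=67.5052 exercise | (k=5,j=2): S=78.1239, (K−S)⁺=50.7861, hold=50.0803 ⇒ V=50.7861 exercise | (k=5,j=3): S=99.3951, (K−S)⁺=29.5149, hold=29.9093 ⇒ V=29.9093 continue | (k=5,j=4): S=126.4580, (K−S)⁺=2.4520, hold=11.7013 ⇒ V=11.7013 continue | (k=5,j=5): S=160.8895, (K−S)⁺=0.0000, hold=2.1566 ⇒ V=2.1566 continue  boundary S*=78.1239
step 4: (k=4,j=0): S=54.4392, (K−S)⁺=74.4708, hold=73.7650 ⇒ V=74.4708 exercise | (k=4,j=1): S=69.2617, (K−S)⁺=59.6483, hold=58.9425 ⇒ V=59.6483 exercise | (k=4,j=2): S=88.1200, (K−S)⁺=40.7900, hold=40.2775 ⇒ V=40.7900 exercise | (k=4,j=3): S=112.1129, (K−S)⁺=16.7971, hold=20.8229 ⇒ V=20.8229 continue | (k=4,j=4): S=142.6386, (K−S)⁺=0.0000, hold=6.9599 ⇒ V=6.9599 continue  boundary S*=88.1200
step 3: (k=3,j=0): S=61.4048, (K−S)⁺=67.5052, hold=66.7994 ⇒ V=67.5052 exercise | (k=3,j=1): S=78.1239, (K−S)⁺=50.7861, hold=50.0803 ⇒ V=50.7861 exercise | (k=3,j=2): S=99.3951, (K−S)⁺=29.5149, hold=30.7819 ⇒ V=30.7819 continue | (k=3,j=3): S=126.4580, (K−S)⁺=2.4520, hold=13.9154 ⇒ V=13.9154 continue  boundary S*=78.1239
step 2: (k=2,j=0): S=69.2617, (K−S)⁺=59.6483, hold=58.9425 ⇒ V=59.6483 exercise | (k=2,j=1): S=88.1200, (K−S)⁺=40.7900, hold=40.7051 ⇒ V=40.7900 exercise | (k=2,j=2): S=112.1129, (K−S)⁺=16.7971, hold=22.3481 ⇒ V=22.3481 continue  boundary S*=88.1200
step 1: (k=1,j=0): S=78.1239, (K−S)⁺=50.7861, hold=50.0803 ⇒ V=50.7861 exercise | (k=1,j=1): S=99.3951, (K−S)⁺=29.5149, hold=31.5293 ⇒ V=31.5293 continue  boundary S*=78.1239
step 0: (k=0,j=0): S=88.1200, (K−S)⁺=40.7900, hold=41.0714 ⇒ V=41.0714 continue  boundary S*=-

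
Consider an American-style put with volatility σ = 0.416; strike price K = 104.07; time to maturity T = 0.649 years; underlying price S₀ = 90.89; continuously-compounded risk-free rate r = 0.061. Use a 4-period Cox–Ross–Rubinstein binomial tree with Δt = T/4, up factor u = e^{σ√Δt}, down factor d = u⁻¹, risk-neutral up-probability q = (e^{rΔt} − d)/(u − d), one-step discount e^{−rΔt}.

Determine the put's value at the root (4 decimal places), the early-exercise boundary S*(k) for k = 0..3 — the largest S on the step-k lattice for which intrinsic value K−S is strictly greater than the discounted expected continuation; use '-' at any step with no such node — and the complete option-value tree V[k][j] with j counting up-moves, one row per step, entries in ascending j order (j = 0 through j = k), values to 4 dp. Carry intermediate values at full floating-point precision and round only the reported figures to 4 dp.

price = 19.1808
boundary = - - 65.0085 76.8676
tree:
19.1808
28.0348 10.2731
39.0615 17.0258 3.3907
49.0909 27.2024 6.6850 0.0000
57.5731 39.0615 13.1800 0.0000 0.0000

params: Δt=0.16225 u=1.18242 d=0.84572 q=0.48775 e^(-rΔt)=0.99015
t_4 payoffs: 57.5731 39.0615 13.1800 0.0000 0.0000
t_3: node(3,0) S=54.9791 payoff=49.0909 vs cont=48.0660 → 49.0909 [stop]  node(3,1) S=76.8676 payoff=27.2024 vs cont=26.1775 → 27.2024 [stop]  node(3,2) S=107.4704 payoff=0.0000 vs cont=6.6850 → 6.6850 [wait]  node(3,3) S=150.2571 payoff=0.0000 vs cont=0.0000 → 0.0000 [wait]  ⇒ S*(3)=76.8676
t_2: node(2,0) S=65.0085 payoff=39.0615 vs cont=38.0366 → 39.0615 [stop]  node(2,1) S=90.8900 payoff=13.1800 vs cont=17.0258 → 17.0258 [wait]  node(2,2) S=127.0756 payoff=0.0000 vs cont=3.3907 → 3.3907 [wait]  ⇒ S*(2)=65.0085
t_1: node(1,0) S=76.8676 payoff=27.2024 vs cont=28.0348 → 28.0348 [wait]  node(1,1) S=107.4704 payoff=0.0000 vs cont=10.2731 → 10.2731 [wait]  ⇒ S*(1)=-
t_0: node(0,0) S=90.8900 payoff=13.1800 vs cont=19.1808 → 19.1808 [wait]  ⇒ S*(0)=-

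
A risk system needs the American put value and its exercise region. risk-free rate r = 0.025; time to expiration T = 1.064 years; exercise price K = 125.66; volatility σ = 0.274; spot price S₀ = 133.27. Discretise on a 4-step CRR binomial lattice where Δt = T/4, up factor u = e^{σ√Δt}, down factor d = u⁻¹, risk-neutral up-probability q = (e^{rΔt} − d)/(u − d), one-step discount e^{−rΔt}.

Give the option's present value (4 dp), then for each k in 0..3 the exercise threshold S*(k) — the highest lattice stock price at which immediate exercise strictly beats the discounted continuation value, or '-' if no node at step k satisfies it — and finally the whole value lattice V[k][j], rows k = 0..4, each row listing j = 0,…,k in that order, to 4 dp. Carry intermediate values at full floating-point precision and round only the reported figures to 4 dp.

price = 9.8670
boundary = - - - 87.2196
tree:
9.8670
16.2512 3.3107
25.7549 6.5125 0.0000
38.4404 12.8112 0.0000 0.0000
49.9346 25.2015 0.0000 0.0000 0.0000

params: Δt=0.26600 u=1.15179 d=0.86821 q=0.48826 e^(-rΔt)=0.99337
t_4 payoffs: 49.9346 25.2015 0.0000 0.0000 0.0000
t_3: node(3,0) S=87.2196 payoff=38.4404 vs cont=37.6075 → 38.4404 [stop]  node(3,1) S=115.7070 payoff=9.9530 vs cont=12.8112 → 12.8112 [wait]  node(3,2) S=153.4989 payoff=0.0000 vs cont=0.0000 → 0.0000 [wait]  node(3,3) S=203.6342 payoff=0.0000 vs cont=0.0000 → 0.0000 [wait]  ⇒ S*(3)=87.2196
t_2: node(2,0) S=100.4585 payoff=25.2015 vs cont=25.7549 → 25.7549 [wait]  node(2,1) S=133.2700 payoff=0.0000 vs cont=6.5125 → 6.5125 [wait]  node(2,2) S=176.7982 payoff=0.0000 vs cont=0.0000 → 0.0000 [wait]  ⇒ S*(2)=-
t_1: node(1,0) S=115.7070 payoff=9.9530 vs cont=16.2512 → 16.2512 [wait]  node(1,1) S=153.4989 payoff=0.0000 vs cont=3.3107 → 3.3107 [wait]  ⇒ S*(1)=-
t_0: node(0,0) S=133.2700 payoff=0.0000 vs cont=9.8670 → 9.8670 [wait]  ⇒ S*(0)=-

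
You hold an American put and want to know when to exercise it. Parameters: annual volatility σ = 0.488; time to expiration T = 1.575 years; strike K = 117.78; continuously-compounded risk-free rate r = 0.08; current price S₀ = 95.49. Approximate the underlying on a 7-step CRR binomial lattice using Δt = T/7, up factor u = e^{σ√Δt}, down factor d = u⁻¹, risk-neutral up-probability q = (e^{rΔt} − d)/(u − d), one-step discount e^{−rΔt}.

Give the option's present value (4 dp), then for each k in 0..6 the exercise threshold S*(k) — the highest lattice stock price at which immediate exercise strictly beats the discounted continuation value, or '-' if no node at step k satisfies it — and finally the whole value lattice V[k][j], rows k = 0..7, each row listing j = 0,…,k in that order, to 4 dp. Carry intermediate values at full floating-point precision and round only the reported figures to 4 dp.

price = 31.1914
boundary = - - 60.1033 47.6835 60.1033 75.7579 95.4900
tree:
31.1914
43.1686 19.4591
57.6767 29.1606 9.7370
70.0965 42.0420 16.3771 2.9477
79.9498 57.6767 26.7771 5.7857 0.0000
87.7671 70.0965 42.0221 11.3562 0.0000 0.0000
93.9690 79.9498 57.6767 22.2900 0.0000 0.0000 0.0000
98.8893 87.7671 70.0965 42.0221 0.0000 0.0000 0.0000 0.0000

params: Δt=0.22500 u=1.26046 d=0.79336 q=0.48127 e^(-rΔt)=0.98216
t_7 payoffs: 98.8893 87.7671 70.0965 42.0221 0.0000 0.0000 0.0000 0.0000
t_6: node(6,0) S=23.8110 payoff=93.9690 vs cont=91.8679 → 93.9690 [stop]  node(6,1) S=37.8302 payoff=79.9498 vs cont=77.8488 → 79.9498 [stop]  node(6,2) S=60.1033 payoff=57.6767 vs cont=55.5757 → 57.6767 [stop]  node(6,3) S=95.4900 payoff=22.2900 vs cont=21.4092 → 22.2900 [stop]  node(6,4) S=151.7112 payoff=0.0000 vs cont=0.0000 → 0.0000 [wait]  node(6,5) S=241.0336 payoff=0.0000 vs cont=0.0000 → 0.0000 [wait]  node(6,6) S=382.9460 payoff=0.0000 vs cont=0.0000 → 0.0000 [wait]  ⇒ S*(6)=95.4900
t_5: node(5,0) S=30.0129 payoff=87.7671 vs cont=85.6660 → 87.7671 [stop]  node(5,1) S=47.6835 payoff=70.0965 vs cont=67.9954 → 70.0965 [stop]  node(5,2) S=75.7579 payoff=42.0221 vs cont=39.9210 → 42.0221 [stop]  node(5,3) S=120.3616 payoff=0.0000 vs cont=11.3562 → 11.3562 [wait]  node(5,4) S=191.2263 payoff=0.0000 vs cont=0.0000 → 0.0000 [wait]  node(5,5) S=303.8138 payoff=0.0000 vs cont=0.0000 → 0.0000 [wait]  ⇒ S*(5)=75.7579
t_4: node(4,0) S=37.8302 payoff=79.9498 vs cont=77.8488 → 79.9498 [stop]  node(4,1) S=60.1033 payoff=57.6767 vs cont=55.5757 → 57.6767 [stop]  node(4,2) S=95.4900 payoff=22.2900 vs cont=26.7771 → 26.7771 [wait]  node(4,3) S=151.7112 payoff=0.0000 vs cont=5.7857 → 5.7857 [wait]  node(4,4) S=241.0336 payoff=0.0000 vs cont=0.0000 → 0.0000 [wait]  ⇒ S*(4)=60.1033
t_3: node(3,0) S=47.6835 payoff=70.0965 vs cont=67.9954 → 70.0965 [stop]  node(3,1) S=75.7579 payoff=42.0221 vs cont=42.0420 → 42.0420 [wait]  node(3,2) S=120.3616 payoff=0.0000 vs cont=16.3771 → 16.3771 [wait]  node(3,3) S=191.2263 payoff=0.0000 vs cont=2.9477 → 2.9477 [wait]  ⇒ S*(3)=47.6835
t_2: node(2,0) S=60.1033 payoff=57.6767 vs cont=55.5851 → 57.6767 [stop]  node(2,1) S=95.4900 payoff=22.2900 vs cont=29.1606 → 29.1606 [wait]  node(2,2) S=151.7112 payoff=0.0000 vs cont=9.7370 → 9.7370 [wait]  ⇒ S*(2)=60.1033
t_1: node(1,0) S=75.7579 payoff=42.0221 vs cont=43.1686 → 43.1686 [wait]  node(1,1) S=120.3616 payoff=0.0000 vs cont=19.4591 → 19.4591 [wait]  ⇒ S*(1)=-
t_0: node(0,0) S=95.4900 payoff=22.2900 vs cont=31.1914 → 31.1914 [wait]  ⇒ S*(0)=-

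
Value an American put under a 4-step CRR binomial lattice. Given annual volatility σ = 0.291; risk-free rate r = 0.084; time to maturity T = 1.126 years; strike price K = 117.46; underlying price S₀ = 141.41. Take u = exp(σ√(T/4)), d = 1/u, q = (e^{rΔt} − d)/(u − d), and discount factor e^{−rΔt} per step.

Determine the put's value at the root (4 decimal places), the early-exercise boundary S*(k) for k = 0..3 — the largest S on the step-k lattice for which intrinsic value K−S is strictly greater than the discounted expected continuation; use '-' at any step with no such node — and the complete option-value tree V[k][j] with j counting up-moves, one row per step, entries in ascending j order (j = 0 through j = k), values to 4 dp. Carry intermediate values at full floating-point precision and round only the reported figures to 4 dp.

params: Δt=0.28150 u=1.16695 d=0.85693 q=0.53866 e^(-rΔt)=0.97663
t_4 payoffs: 41.2048 13.6176 0.0000 0.0000 0.0000
t_3: node(3,0) S=88.9860 payoff=28.4740 vs cont=25.7291 → 28.4740 [stop]  node(3,1) S=121.1790 payoff=0.0000 vs cont=6.1355 → 6.1355 [wait]  node(3,2) S=165.0186 payoff=0.0000 vs cont=0.0000 → 0.0000 [wait]  node(3,3) S=224.7182 payoff=0.0000 vs cont=0.0000 → 0.0000 [wait]  ⇒ S*(3)=88.9860
t_2: node(2,0) S=103.8424 payoff=13.6176 vs cont=16.0569 → 16.0569 [wait]  node(2,1) S=141.4100 payoff=0.0000 vs cont=2.7644 → 2.7644 [wait]  node(2,2) S=192.5687 payoff=0.0000 vs cont=0.0000 → 0.0000 [wait]  ⇒ S*(2)=-
t_1: node(1,0) S=121.1790 payoff=0.0000 vs cont=8.6889 → 8.6889 [wait]  node(1,1) S=165.0186 payoff=0.0000 vs cont=1.2455 → 1.2455 [wait]  ⇒ S*(1)=-
t_0: node(0,0) S=141.4100 payoff=0.0000 vs cont=4.5701 → 4.5701 [wait]  ⇒ S*(0)=-

price = 4.5701
boundary = - - - 88.9860
tree:
4.5701
8.6889 1.2455
16.0569 2.7644 0.0000
28.4740 6.1355 0.0000 0.0000
41.2048 13.6176 0.0000 0.0000 0.0000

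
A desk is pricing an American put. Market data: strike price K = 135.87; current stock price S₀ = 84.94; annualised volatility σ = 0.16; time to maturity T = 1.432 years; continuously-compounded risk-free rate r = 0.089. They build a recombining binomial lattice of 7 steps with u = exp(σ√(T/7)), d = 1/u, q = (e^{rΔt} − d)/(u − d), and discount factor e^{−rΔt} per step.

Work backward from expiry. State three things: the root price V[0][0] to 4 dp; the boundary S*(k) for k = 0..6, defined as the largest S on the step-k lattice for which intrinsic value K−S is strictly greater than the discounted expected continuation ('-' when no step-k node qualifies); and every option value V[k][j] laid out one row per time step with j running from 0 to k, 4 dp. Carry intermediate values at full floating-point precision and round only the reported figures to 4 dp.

Δt=0.20457, u=1.07505, d=0.93019, q=0.60875, disc=e^(-rΔt)=0.98196
k=7 terminal: V=max(K-S,0) → 84.6887 76.7181 67.5062 56.8597 44.5552 30.3345 13.8992 0.0000
k=6: j=0 S=55.0224 intr=80.8476 cont=78.3962 V=80.8476[EX]; j=1 S=63.5912 intr=72.2788 cont=69.8274 V=72.2788[EX]; j=2 S=73.4945 intr=62.3755 cont=59.9241 V=62.3755[EX]; j=3 S=84.9400 intr=50.9300 cont=48.4786 V=50.9300[EX]; j=4 S=98.1679 intr=37.7021 cont=35.2507 V=37.7021[EX]; j=5 S=113.4559 intr=22.4141 cont=19.9627 V=22.4141[EX]; j=6 S=131.1247 intr=4.7453 cont=5.3399 V=5.3399[hold]  S*(6)=113.4559
k=5: j=0 S=59.1519 intr=76.7181 cont=74.2667 V=76.7181[EX]; j=1 S=68.3638 intr=67.5062 cont=65.0548 V=67.5062[EX]; j=2 S=79.0103 intr=56.8597 cont=54.4084 V=56.8597[EX]; j=3 S=91.3148 intr=44.5552 cont=42.1039 V=44.5552[EX]; j=4 S=105.5355 intr=30.3345 cont=27.8832 V=30.3345[EX]; j=5 S=121.9708 intr=13.8992 cont=11.8033 V=13.8992[EX]  S*(5)=121.9708
k=4: j=0 S=63.5912 intr=72.2788 cont=69.8274 V=72.2788[EX]; j=1 S=73.4945 intr=62.3755 cont=59.9241 V=62.3755[EX]; j=2 S=84.9400 intr=50.9300 cont=48.4786 V=50.9300[EX]; j=3 S=98.1679 intr=37.7021 cont=35.2507 V=37.7021[EX]; j=4 S=113.4559 intr=22.4141 cont=19.9627 V=22.4141[EX]  S*(4)=113.4559
k=3: j=0 S=68.3638 intr=67.5062 cont=65.0548 V=67.5062[EX]; j=1 S=79.0103 intr=56.8597 cont=54.4084 V=56.8597[EX]; j=2 S=91.3148 intr=44.5552 cont=42.1039 V=44.5552[EX]; j=3 S=105.5355 intr=30.3345 cont=27.8832 V=30.3345[EX]  S*(3)=105.5355
k=2: j=0 S=73.4945 intr=62.3755 cont=59.9241 V=62.3755[EX]; j=1 S=84.9400 intr=50.9300 cont=48.4786 V=50.9300[EX]; j=2 S=98.1679 intr=37.7021 cont=35.2507 V=37.7021[EX]  S*(2)=98.1679
k=1: j=0 S=79.0103 intr=56.8597 cont=54.4084 V=56.8597[EX]; j=1 S=91.3148 intr=44.5552 cont=42.1039 V=44.5552[EX]  S*(1)=91.3148
k=0: j=0 S=84.9400 intr=50.9300 cont=48.4786 V=50.9300[EX]  S*(0)=84.9400

price = 50.9300
boundary = 84.9400 91.3148 98.1679 105.5355 113.4559 121.9708 113.4559
tree:
50.9300
56.8597 44.5552
62.3755 50.9300 37.7021
67.5062 56.8597 44.5552 30.3345
72.2788 62.3755 50.9300 37.7021 22.4141
76.7181 67.5062 56.8597 44.5552 30.3345 13.8992
80.8476 72.2788 62.3755 50.9300 37.7021 22.4141 5.3399
84.6887 76.7181 67.5062 56.8597 44.5552 30.3345 13.8992 0.0000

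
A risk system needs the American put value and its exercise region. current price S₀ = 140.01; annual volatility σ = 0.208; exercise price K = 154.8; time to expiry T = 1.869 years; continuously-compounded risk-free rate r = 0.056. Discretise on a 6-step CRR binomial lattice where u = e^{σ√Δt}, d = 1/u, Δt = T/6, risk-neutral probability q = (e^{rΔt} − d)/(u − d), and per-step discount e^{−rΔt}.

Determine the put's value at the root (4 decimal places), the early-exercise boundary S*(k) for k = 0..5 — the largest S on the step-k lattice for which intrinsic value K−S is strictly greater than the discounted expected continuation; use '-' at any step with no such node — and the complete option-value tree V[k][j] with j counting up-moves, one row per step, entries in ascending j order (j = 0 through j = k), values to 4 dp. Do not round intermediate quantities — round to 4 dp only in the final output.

params: Δt=0.31150 u=1.12310 d=0.89040 q=0.54663 e^(-rΔt)=0.98271
t_6 payoffs: 85.0318 66.7983 43.7994 14.7900 0.0000 0.0000 0.0000
t_5: node(5,0) S=78.3564 payoff=76.4436 vs cont=73.7667 → 76.4436 [stop]  node(5,1) S=98.8344 payoff=55.9656 vs cont=53.2887 → 55.9656 [stop]  node(5,2) S=124.6643 payoff=30.1357 vs cont=27.4588 → 30.1357 [stop]  node(5,3) S=157.2447 payoff=0.0000 vs cont=6.5894 → 6.5894 [wait]  node(5,4) S=198.3398 payoff=0.0000 vs cont=0.0000 → 0.0000 [wait]  node(5,5) S=250.1750 payoff=0.0000 vs cont=0.0000 → 0.0000 [wait]  ⇒ S*(5)=124.6643
t_4: node(4,0) S=88.0017 payoff=66.7983 vs cont=64.1214 → 66.7983 [stop]  node(4,1) S=111.0006 payoff=43.7994 vs cont=41.1225 → 43.7994 [stop]  node(4,2) S=140.0100 payoff=14.7900 vs cont=16.9660 → 16.9660 [wait]  node(4,3) S=176.6009 payoff=0.0000 vs cont=2.9358 → 2.9358 [wait]  node(4,4) S=222.7547 payoff=0.0000 vs cont=0.0000 → 0.0000 [wait]  ⇒ S*(4)=111.0006
t_3: node(3,0) S=98.8344 payoff=55.9656 vs cont=53.2887 → 55.9656 [stop]  node(3,1) S=124.6643 payoff=30.1357 vs cont=28.6277 → 30.1357 [stop]  node(3,2) S=157.2447 payoff=0.0000 vs cont=9.1359 → 9.1359 [wait]  node(3,3) S=198.3398 payoff=0.0000 vs cont=1.3080 → 1.3080 [wait]  ⇒ S*(3)=124.6643
t_2: node(2,0) S=111.0006 payoff=43.7994 vs cont=41.1225 → 43.7994 [stop]  node(2,1) S=140.0100 payoff=14.7900 vs cont=18.3339 → 18.3339 [wait]  node(2,2) S=176.6009 payoff=0.0000 vs cont=4.7729 → 4.7729 [wait]  ⇒ S*(2)=111.0006
t_1: node(1,0) S=124.6643 payoff=30.1357 vs cont=29.3625 → 30.1357 [stop]  node(1,1) S=157.2447 payoff=0.0000 vs cont=10.7322 → 10.7322 [wait]  ⇒ S*(1)=124.6643
t_0: node(0,0) S=140.0100 payoff=14.7900 vs cont=19.1914 → 19.1914 [wait]  ⇒ S*(0)=-

price = 19.1914
boundary = - 124.6643 111.0006 124.6643 111.0006 124.6643
tree:
19.1914
30.1357 10.7322
43.7994 18.3339 4.7729
55.9656 30.1357 9.1359 1.3080
66.7983 43.7994 16.9660 2.9358 0.0000
76.4436 55.9656 30.1357 6.5894 0.0000 0.0000
85.0318 66.7983 43.7994 14.7900 0.0000 0.0000 0.0000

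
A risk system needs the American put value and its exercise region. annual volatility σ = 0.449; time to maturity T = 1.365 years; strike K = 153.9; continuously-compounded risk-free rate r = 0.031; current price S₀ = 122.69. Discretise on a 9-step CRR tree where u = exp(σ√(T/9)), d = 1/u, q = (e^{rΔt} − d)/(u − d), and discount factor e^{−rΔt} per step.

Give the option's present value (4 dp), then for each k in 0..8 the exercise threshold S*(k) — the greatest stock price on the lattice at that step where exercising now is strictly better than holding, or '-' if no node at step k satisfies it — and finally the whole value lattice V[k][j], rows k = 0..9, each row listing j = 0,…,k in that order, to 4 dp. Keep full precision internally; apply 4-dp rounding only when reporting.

price = 43.4466
boundary = - - - 72.6083 86.4823 72.6083 86.4823 103.0074 122.6900
tree:
43.4466
55.1374 30.6887
67.9771 41.2002 19.1337
81.2917 53.6328 27.5827 9.7906
92.9399 67.4177 38.6139 15.4101 3.5468
102.7195 81.2917 52.1552 23.7192 6.1875 0.6023
110.9302 92.9399 67.4177 35.4539 10.7139 1.1413 0.0000
117.8236 102.7195 81.2917 50.8926 18.3862 2.1628 0.0000 0.0000
123.6112 110.9302 92.9399 67.4177 31.2100 4.0984 0.0000 0.0000 0.0000
128.4703 117.8236 102.7195 81.2917 50.8926 7.7664 0.0000 0.0000 0.0000 0.0000

params: Δt=0.15167 u=1.19108 d=0.83957 q=0.46980 e^(-rΔt)=0.99531
t_9 payoffs: 128.4703 117.8236 102.7195 81.2917 50.8926 7.7664 0.0000 0.0000 0.0000 0.0000
t_8: node(8,0) S=30.2888 payoff=123.6112 vs cont=122.8893 → 123.6112 [stop]  node(8,1) S=42.9698 payoff=110.9302 vs cont=110.2083 → 110.9302 [stop]  node(8,2) S=60.9601 payoff=92.9399 vs cont=92.2180 → 92.9399 [stop]  node(8,3) S=86.4823 payoff=67.4177 vs cont=66.6958 → 67.4177 [stop]  node(8,4) S=122.6900 payoff=31.2100 vs cont=30.4881 → 31.2100 [stop]  node(8,5) S=174.0568 payoff=0.0000 vs cont=4.0984 → 4.0984 [wait]  node(8,6) S=246.9294 payoff=0.0000 vs cont=0.0000 → 0.0000 [wait]  node(8,7) S=350.3116 payoff=0.0000 vs cont=0.0000 → 0.0000 [wait]  node(8,8) S=496.9771 payoff=0.0000 vs cont=0.0000 → 0.0000 [wait]  ⇒ S*(8)=122.6900
t_7: node(7,0) S=36.0764 payoff=117.8236 vs cont=117.1017 → 117.8236 [stop]  node(7,1) S=51.1805 payoff=102.7195 vs cont=101.9976 → 102.7195 [stop]  node(7,2) S=72.6083 payoff=81.2917 vs cont=80.5698 → 81.2917 [stop]  node(7,3) S=103.0074 payoff=50.8926 vs cont=50.1707 → 50.8926 [stop]  node(7,4) S=146.1336 payoff=7.7664 vs cont=18.3862 → 18.3862 [wait]  node(7,5) S=207.3155 payoff=0.0000 vs cont=2.1628 → 2.1628 [wait]  node(7,6) S=294.1126 payoff=0.0000 vs cont=0.0000 → 0.0000 [wait]  node(7,7) S=417.2491 payoff=0.0000 vs cont=0.0000 → 0.0000 [wait]  ⇒ S*(7)=103.0074
t_6: node(6,0) S=42.9698 payoff=110.9302 vs cont=110.2083 → 110.9302 [stop]  node(6,1) S=60.9601 payoff=92.9399 vs cont=92.2180 → 92.9399 [stop]  node(6,2) S=86.4823 payoff=67.4177 vs cont=66.6958 → 67.4177 [stop]  node(6,3) S=122.6900 payoff=31.2100 vs cont=35.4539 → 35.4539 [wait]  node(6,4) S=174.0568 payoff=0.0000 vs cont=10.7139 → 10.7139 [wait]  node(6,5) S=246.9294 payoff=0.0000 vs cont=1.1413 → 1.1413 [wait]  node(6,6) S=350.3116 payoff=0.0000 vs cont=0.0000 → 0.0000 [wait]  ⇒ S*(6)=86.4823
t_5: node(5,0) S=51.1805 payoff=102.7195 vs cont=101.9976 → 102.7195 [stop]  node(5,1) S=72.6083 payoff=81.2917 vs cont=80.5698 → 81.2917 [stop]  node(5,2) S=103.0074 payoff=50.8926 vs cont=52.1552 → 52.1552 [wait]  node(5,3) S=146.1336 payoff=7.7664 vs cont=23.7192 → 23.7192 [wait]  node(5,4) S=207.3155 payoff=0.0000 vs cont=6.1875 → 6.1875 [wait]  node(5,5) S=294.1126 payoff=0.0000 vs cont=0.6023 → 0.6023 [wait]  ⇒ S*(5)=72.6083
t_4: node(4,0) S=60.9601 payoff=92.9399 vs cont=92.2180 → 92.9399 [stop]  node(4,1) S=86.4823 payoff=67.4177 vs cont=67.2862 → 67.4177 [stop]  node(4,2) S=122.6900 payoff=31.2100 vs cont=38.6139 → 38.6139 [wait]  node(4,3) S=174.0568 payoff=0.0000 vs cont=15.4101 → 15.4101 [wait]  node(4,4) S=246.9294 payoff=0.0000 vs cont=3.5468 → 3.5468 [wait]  ⇒ S*(4)=86.4823
t_3: node(3,0) S=72.6083 payoff=81.2917 vs cont=80.5698 → 81.2917 [stop]  node(3,1) S=103.0074 payoff=50.8926 vs cont=53.6328 → 53.6328 [wait]  node(3,2) S=146.1336 payoff=7.7664 vs cont=27.5827 → 27.5827 [wait]  node(3,3) S=207.3155 payoff=0.0000 vs cont=9.7906 → 9.7906 [wait]  ⇒ S*(3)=72.6083
t_2: node(2,0) S=86.4823 payoff=67.4177 vs cont=67.9771 → 67.9771 [wait]  node(2,1) S=122.6900 payoff=31.2100 vs cont=41.2002 → 41.2002 [wait]  node(2,2) S=174.0568 payoff=0.0000 vs cont=19.1337 → 19.1337 [wait]  ⇒ S*(2)=-
t_1: node(1,0) S=103.0074 payoff=50.8926 vs cont=55.1374 → 55.1374 [wait]  node(1,1) S=146.1336 payoff=7.7664 vs cont=30.6887 → 30.6887 [wait]  ⇒ S*(1)=-
t_0: node(0,0) S=122.6900 payoff=31.2100 vs cont=43.4466 → 43.4466 [wait]  ⇒ S*(0)=-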